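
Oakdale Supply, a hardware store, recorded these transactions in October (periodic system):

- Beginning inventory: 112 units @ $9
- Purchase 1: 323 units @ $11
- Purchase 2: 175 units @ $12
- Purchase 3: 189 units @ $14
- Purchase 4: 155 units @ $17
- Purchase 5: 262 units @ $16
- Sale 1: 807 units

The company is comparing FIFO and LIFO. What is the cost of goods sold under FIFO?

COGS = $9,443

FIFO COGS: 112 @ $9 + 323 @ $11 + 175 @ $12 + 189 @ $14 + 8 @ $17 = $9,443
LIFO COGS: 262 @ $16 + 155 @ $17 + 189 @ $14 + 175 @ $12 + 26 @ $11 = $11,859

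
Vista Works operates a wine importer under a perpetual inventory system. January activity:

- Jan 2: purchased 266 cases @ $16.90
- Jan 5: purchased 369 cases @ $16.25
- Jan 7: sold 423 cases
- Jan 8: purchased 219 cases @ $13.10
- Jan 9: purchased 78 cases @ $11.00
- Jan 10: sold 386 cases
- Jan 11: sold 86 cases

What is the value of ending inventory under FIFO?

Jan 7, 423 sold [FIFO — oldest first]: 266 @ $16.90 + 157 @ $16.25 = $7,046.65
Jan 10, 386 sold [FIFO — oldest first]: 212 @ $16.25 + 174 @ $13.10 = $5,724.40
Jan 11, 86 sold [FIFO — oldest first]: 45 @ $13.10 + 41 @ $11.00 = $1,040.50
Total COGS = $7,046.65 + $5,724.40 + $1,040.50 = $13,811.55
Ending inventory: 37 @ $11.00 = $407.00
Check: goods available $14,218.55 = COGS $13,811.55 + ending $407.00

Ending inventory = $407.00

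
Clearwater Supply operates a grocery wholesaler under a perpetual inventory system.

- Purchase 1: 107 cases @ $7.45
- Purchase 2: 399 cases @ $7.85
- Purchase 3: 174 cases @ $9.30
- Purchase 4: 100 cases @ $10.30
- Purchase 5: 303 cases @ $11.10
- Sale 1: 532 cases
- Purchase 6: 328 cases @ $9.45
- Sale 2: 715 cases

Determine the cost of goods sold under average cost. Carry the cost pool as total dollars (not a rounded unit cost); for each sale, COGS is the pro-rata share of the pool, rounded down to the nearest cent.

After Purchase 1: 107 on hand, pool $797.15 (≈ $7.4500 each)
After Purchase 2: 506 on hand, pool $3,929.30 (≈ $7.7654 each)
After Purchase 3: 680 on hand, pool $5,547.50 (≈ $8.1581 each)
After Purchase 4: 780 on hand, pool $6,577.50 (≈ $8.4327 each)
After Purchase 5: 1083 on hand, pool $9,940.80 (≈ $9.1789 each)
Sale 1, sell 532: 532/1083 × $9,940.80 → $4,883.20
After Purchase 6: 879 on hand, pool $8,157.20 (≈ $9.2801 each)
Sale 2, sell 715: 715/879 × $8,157.20 → $6,635.26
Total COGS = $4,883.20 + $6,635.26 = $11,518.46
Ending inventory (cost pool remaining) = $1,521.94

COGS = $11,518.46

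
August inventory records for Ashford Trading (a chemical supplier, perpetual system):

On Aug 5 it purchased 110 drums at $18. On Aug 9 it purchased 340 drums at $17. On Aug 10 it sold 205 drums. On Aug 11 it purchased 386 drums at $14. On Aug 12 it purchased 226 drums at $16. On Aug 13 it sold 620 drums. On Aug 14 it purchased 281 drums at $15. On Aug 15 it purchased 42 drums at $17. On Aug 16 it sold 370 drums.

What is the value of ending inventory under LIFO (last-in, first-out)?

Ending inventory = $3,340

Aug 10, 205 sold [LIFO — newest first]: 205 @ $17 = $3,485
Aug 13, 620 sold [LIFO — newest first]: 226 @ $16 + 386 @ $14 + 8 @ $17 = $9,156
Aug 16, 370 sold [LIFO — newest first]: 42 @ $17 + 281 @ $15 + 47 @ $17 = $5,728
Total COGS = $3,485 + $9,156 + $5,728 = $18,369
Ending inventory: 110 @ $18 + 80 @ $17 = $3,340
Check: goods available $21,709 = COGS $18,369 + ending $3,340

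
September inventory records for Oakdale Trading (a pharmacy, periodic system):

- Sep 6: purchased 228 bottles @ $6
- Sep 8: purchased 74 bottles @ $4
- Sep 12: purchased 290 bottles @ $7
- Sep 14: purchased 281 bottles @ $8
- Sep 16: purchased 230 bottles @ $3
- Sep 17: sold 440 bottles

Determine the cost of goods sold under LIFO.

COGS = $2,370

Sep 17, 440 sold [LIFO — newest first]: 230 @ $3 + 210 @ $8 = $2,370
Ending inventory: 228 @ $6 + 74 @ $4 + 290 @ $7 + 71 @ $8 = $4,262
Check: goods available $6,632 = COGS $2,370 + ending $4,262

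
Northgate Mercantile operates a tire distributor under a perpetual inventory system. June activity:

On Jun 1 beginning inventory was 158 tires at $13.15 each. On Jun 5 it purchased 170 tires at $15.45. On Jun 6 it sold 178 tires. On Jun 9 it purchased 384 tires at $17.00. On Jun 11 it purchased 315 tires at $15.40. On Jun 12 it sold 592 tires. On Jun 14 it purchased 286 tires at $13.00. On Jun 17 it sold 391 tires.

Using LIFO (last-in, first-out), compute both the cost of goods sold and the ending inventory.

COGS = $17,794.70; ending inventory = $2,006.50

Jun 6, 178 sold [LIFO — newest first]: 170 @ $15.45 + 8 @ $13.15 = $2,731.70
Jun 12, 592 sold [LIFO — newest first]: 315 @ $15.40 + 277 @ $17.00 = $9,560.00
Jun 17, 391 sold [LIFO — newest first]: 286 @ $13.00 + 105 @ $17.00 = $5,503.00
Total COGS = $2,731.70 + $9,560.00 + $5,503.00 = $17,794.70
Ending inventory: 150 @ $13.15 + 2 @ $17.00 = $2,006.50
Check: goods available $19,801.20 = COGS $17,794.70 + ending $2,006.50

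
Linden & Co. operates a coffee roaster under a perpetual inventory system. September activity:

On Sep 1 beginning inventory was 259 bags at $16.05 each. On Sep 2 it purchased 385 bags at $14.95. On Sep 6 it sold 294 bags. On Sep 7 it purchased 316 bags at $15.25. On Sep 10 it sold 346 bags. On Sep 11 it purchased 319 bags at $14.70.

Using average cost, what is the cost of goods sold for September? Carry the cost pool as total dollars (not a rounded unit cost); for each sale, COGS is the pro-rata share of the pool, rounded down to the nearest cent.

COGS = $9,827.75

After Sep 1: 259 on hand, pool $4,156.95 (≈ $16.0500 each)
After Sep 2: 644 on hand, pool $9,912.70 (≈ $15.3924 each)
Sep 6, sell 294: 294/644 × $9,912.70 → $4,525.36
After Sep 7: 666 on hand, pool $10,206.34 (≈ $15.3248 each)
Sep 10, sell 346: 346/666 × $10,206.34 → $5,302.39
After Sep 11: 639 on hand, pool $9,593.25 (≈ $15.0129 each)
Total COGS = $4,525.36 + $5,302.39 = $9,827.75
Ending inventory (cost pool remaining) = $9,593.25
Check: goods available $19,421.00 = COGS $9,827.75 + ending $9,593.25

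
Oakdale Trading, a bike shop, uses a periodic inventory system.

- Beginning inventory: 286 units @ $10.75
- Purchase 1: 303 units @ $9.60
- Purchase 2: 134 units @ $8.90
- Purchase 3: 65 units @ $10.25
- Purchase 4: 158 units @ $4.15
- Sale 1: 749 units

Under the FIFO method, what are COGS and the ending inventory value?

Sale 1 (749) [FIFO — oldest first]: 286 @ $10.75 + 303 @ $9.60 + 134 @ $8.90 + 26 @ $10.25 = $7,442.40
Ending inventory: 39 @ $10.25 + 158 @ $4.15 = $1,055.45
Check: goods available $8,497.85 = COGS $7,442.40 + ending $1,055.45

COGS = $7,442.40; ending inventory = $1,055.45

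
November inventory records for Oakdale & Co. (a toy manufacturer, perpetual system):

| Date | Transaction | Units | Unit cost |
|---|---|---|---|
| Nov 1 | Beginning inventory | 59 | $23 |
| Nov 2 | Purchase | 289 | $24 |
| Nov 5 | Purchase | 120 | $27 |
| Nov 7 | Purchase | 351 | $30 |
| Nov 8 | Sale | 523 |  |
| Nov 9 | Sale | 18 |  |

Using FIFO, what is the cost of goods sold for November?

Nov 8, 523 sold [FIFO — oldest first]: 59 @ $23 + 289 @ $24 + 120 @ $27 + 55 @ $30 = $13,183
Nov 9, 18 sold [FIFO — oldest first]: 18 @ $30 = $540
Total COGS = $13,183 + $540 = $13,723
Ending inventory: 278 @ $30 = $8,340

COGS = $13,723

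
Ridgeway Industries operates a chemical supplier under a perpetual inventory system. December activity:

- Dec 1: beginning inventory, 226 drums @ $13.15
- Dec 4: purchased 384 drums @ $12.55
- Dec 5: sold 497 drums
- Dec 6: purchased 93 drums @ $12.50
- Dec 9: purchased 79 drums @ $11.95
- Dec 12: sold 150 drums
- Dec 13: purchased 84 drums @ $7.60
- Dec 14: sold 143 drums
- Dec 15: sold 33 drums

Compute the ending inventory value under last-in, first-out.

Ending inventory = $565.45

Dec 5, 497 sold [LIFO — newest first]: 384 @ $12.55 + 113 @ $13.15 = $6,305.15
Dec 12, 150 sold [LIFO — newest first]: 79 @ $11.95 + 71 @ $12.50 = $1,831.55
Dec 14, 143 sold [LIFO — newest first]: 84 @ $7.60 + 22 @ $12.50 + 37 @ $13.15 = $1,399.95
Dec 15, 33 sold [LIFO — newest first]: 33 @ $13.15 = $433.95
Total COGS = $6,305.15 + $1,831.55 + $1,399.95 + $433.95 = $9,970.60
Ending inventory: 43 @ $13.15 = $565.45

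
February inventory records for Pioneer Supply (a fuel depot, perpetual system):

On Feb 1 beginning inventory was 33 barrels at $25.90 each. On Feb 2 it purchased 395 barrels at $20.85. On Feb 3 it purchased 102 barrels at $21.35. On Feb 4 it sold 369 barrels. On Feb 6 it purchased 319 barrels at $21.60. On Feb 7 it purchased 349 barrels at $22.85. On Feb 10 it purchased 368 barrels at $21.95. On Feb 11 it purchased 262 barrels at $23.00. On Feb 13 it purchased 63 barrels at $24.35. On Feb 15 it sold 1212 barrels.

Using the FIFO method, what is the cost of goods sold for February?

COGS = $34,555.80

Feb 4, 369 sold [FIFO — oldest first]: 33 @ $25.90 + 336 @ $20.85 = $7,860.30
Feb 15, 1212 sold [FIFO — oldest first]: 59 @ $20.85 + 102 @ $21.35 + 319 @ $21.60 + 349 @ $22.85 + 368 @ $21.95 + 15 @ $23.00 = $26,695.50
Total COGS = $7,860.30 + $26,695.50 = $34,555.80
Ending inventory: 247 @ $23.00 + 63 @ $24.35 = $7,215.05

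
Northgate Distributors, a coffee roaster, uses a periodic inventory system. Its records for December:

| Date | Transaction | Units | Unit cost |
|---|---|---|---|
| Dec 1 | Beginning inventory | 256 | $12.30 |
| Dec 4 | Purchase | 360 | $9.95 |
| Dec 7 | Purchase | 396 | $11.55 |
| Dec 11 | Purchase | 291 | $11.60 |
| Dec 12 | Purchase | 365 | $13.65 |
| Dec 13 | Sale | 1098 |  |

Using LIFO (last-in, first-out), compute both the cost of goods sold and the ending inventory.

COGS = $13,389.35; ending inventory = $6,273.10

Dec 13, 1098 sold [LIFO — newest first]: 365 @ $13.65 + 291 @ $11.60 + 396 @ $11.55 + 46 @ $9.95 = $13,389.35
Ending inventory: 256 @ $12.30 + 314 @ $9.95 = $6,273.10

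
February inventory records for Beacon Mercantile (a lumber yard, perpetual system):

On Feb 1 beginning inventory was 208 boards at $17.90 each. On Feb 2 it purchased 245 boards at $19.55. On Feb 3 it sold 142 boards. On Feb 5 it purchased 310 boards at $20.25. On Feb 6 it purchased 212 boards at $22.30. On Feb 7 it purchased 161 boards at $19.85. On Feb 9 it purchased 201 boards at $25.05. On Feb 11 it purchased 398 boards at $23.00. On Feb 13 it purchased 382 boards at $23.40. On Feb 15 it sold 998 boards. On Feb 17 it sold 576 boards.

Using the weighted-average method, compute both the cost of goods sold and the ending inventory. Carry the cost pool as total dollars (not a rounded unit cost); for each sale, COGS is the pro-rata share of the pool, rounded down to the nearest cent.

COGS = $37,075.93; ending inventory = $8,765.82

After Feb 1: 208 on hand, pool $3,723.20 (≈ $17.9000 each)
After Feb 2: 453 on hand, pool $8,512.95 (≈ $18.7924 each)
Feb 3, sell 142: 142/453 × $8,512.95 → $2,668.51
After Feb 5: 621 on hand, pool $12,121.94 (≈ $19.5200 each)
After Feb 6: 833 on hand, pool $16,849.54 (≈ $20.2275 each)
After Feb 7: 994 on hand, pool $20,045.39 (≈ $20.1664 each)
After Feb 9: 1195 on hand, pool $25,080.44 (≈ $20.9878 each)
After Feb 11: 1593 on hand, pool $34,234.44 (≈ $21.4905 each)
After Feb 13: 1975 on hand, pool $43,173.24 (≈ $21.8599 each)
Feb 15, sell 998: 998/1975 × $43,173.24 → $21,816.14
Feb 17, sell 576: 576/977 × $21,357.10 → $12,591.28
Total COGS = $2,668.51 + $21,816.14 + $12,591.28 = $37,075.93
Ending inventory (cost pool remaining) = $8,765.82
Check: goods available $45,841.75 = COGS $37,075.93 + ending $8,765.82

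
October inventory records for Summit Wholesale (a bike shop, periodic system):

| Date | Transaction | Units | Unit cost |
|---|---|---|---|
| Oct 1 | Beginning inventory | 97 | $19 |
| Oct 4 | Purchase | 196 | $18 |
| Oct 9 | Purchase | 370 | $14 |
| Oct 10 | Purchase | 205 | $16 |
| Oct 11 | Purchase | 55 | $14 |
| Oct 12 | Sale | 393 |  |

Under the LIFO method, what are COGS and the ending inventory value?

Oct 12, 393 sold [LIFO — newest first]: 55 @ $14 + 205 @ $16 + 133 @ $14 = $5,912
Ending inventory: 97 @ $19 + 196 @ $18 + 237 @ $14 = $8,689
Check: goods available $14,601 = COGS $5,912 + ending $8,689

COGS = $5,912; ending inventory = $8,689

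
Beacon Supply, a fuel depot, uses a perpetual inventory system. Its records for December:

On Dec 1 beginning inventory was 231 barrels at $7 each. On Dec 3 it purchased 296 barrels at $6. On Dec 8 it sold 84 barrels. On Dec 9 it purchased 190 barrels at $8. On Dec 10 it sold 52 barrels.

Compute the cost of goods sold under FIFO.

COGS = $952

Dec 8, 84 sold [FIFO — oldest first]: 84 @ $7 = $588
Dec 10, 52 sold [FIFO — oldest first]: 52 @ $7 = $364
Total COGS = $588 + $364 = $952
Ending inventory: 95 @ $7 + 296 @ $6 + 190 @ $8 = $3,961
Check: goods available $4,913 = COGS $952 + ending $3,961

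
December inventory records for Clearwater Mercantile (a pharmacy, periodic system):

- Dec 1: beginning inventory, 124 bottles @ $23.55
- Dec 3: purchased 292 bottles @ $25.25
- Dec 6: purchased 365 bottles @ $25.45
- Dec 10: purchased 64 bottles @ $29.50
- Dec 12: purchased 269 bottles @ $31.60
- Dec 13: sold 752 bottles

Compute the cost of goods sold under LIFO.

Dec 13, 752 sold [LIFO — newest first]: 269 @ $31.60 + 64 @ $29.50 + 365 @ $25.45 + 54 @ $25.25 = $21,041.15
Ending inventory: 124 @ $23.55 + 238 @ $25.25 = $8,929.70

COGS = $21,041.15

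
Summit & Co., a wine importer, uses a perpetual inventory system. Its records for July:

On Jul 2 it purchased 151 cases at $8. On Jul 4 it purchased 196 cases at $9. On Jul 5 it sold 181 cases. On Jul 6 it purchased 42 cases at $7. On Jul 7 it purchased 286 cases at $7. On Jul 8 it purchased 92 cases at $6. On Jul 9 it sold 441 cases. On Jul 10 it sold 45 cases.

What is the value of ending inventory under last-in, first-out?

Ending inventory = $800

Jul 5, 181 sold [LIFO — newest first]: 181 @ $9 = $1,629
Jul 9, 441 sold [LIFO — newest first]: 92 @ $6 + 286 @ $7 + 42 @ $7 + 15 @ $9 + 6 @ $8 = $3,031
Jul 10, 45 sold [LIFO — newest first]: 45 @ $8 = $360
Total COGS = $1,629 + $3,031 + $360 = $5,020
Ending inventory: 100 @ $8 = $800
Check: goods available $5,820 = COGS $5,020 + ending $800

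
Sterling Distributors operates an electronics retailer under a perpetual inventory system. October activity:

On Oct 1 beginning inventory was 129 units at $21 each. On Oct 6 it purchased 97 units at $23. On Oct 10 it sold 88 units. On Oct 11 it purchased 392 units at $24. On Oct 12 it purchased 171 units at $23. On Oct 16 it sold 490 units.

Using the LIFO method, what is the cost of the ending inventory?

Ending inventory = $4,668

Oct 10, 88 sold [LIFO — newest first]: 88 @ $23 = $2,024
Oct 16, 490 sold [LIFO — newest first]: 171 @ $23 + 319 @ $24 = $11,589
Total COGS = $2,024 + $11,589 = $13,613
Ending inventory: 129 @ $21 + 9 @ $23 + 73 @ $24 = $4,668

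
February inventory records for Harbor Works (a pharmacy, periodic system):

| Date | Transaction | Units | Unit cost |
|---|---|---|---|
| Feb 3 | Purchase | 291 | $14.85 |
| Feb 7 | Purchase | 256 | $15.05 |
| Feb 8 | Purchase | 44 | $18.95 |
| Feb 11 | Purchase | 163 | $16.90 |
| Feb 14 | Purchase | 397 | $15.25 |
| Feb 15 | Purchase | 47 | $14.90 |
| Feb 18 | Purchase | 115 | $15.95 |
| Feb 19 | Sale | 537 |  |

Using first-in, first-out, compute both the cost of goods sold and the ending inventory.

COGS = $8,023.65; ending inventory = $12,327.80

Feb 19, 537 sold [FIFO — oldest first]: 291 @ $14.85 + 246 @ $15.05 = $8,023.65
Ending inventory: 10 @ $15.05 + 44 @ $18.95 + 163 @ $16.90 + 397 @ $15.25 + 47 @ $14.90 + 115 @ $15.95 = $12,327.80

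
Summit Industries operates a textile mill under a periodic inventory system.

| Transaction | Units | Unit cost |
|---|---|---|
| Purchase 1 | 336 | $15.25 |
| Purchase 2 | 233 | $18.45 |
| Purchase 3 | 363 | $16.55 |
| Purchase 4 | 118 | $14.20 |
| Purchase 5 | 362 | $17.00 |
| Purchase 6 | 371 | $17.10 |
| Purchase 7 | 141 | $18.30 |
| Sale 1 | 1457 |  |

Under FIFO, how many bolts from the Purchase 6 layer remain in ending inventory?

326

Sale 1 (1457) [FIFO — oldest first]: 336 @ $15.25 + 233 @ $18.45 + 363 @ $16.55 + 118 @ $14.20 + 362 @ $17.00 + 45 @ $17.10 = $24,029.60
Ending inventory: 326 @ $17.10 + 141 @ $18.30 = $8,154.90
Check: goods available $32,184.50 = COGS $24,029.60 + ending $8,154.90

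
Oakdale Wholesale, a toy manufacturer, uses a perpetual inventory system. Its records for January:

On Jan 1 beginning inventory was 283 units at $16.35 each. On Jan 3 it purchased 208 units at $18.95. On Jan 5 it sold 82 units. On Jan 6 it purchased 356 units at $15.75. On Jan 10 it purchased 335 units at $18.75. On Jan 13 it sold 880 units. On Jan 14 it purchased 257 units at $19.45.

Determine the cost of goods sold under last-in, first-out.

Jan 5, 82 sold [LIFO — newest first]: 82 @ $18.95 = $1,553.90
Jan 13, 880 sold [LIFO — newest first]: 335 @ $18.75 + 356 @ $15.75 + 126 @ $18.95 + 63 @ $16.35 = $15,306.00
Total COGS = $1,553.90 + $15,306.00 = $16,859.90
Ending inventory: 220 @ $16.35 + 257 @ $19.45 = $8,595.65

COGS = $16,859.90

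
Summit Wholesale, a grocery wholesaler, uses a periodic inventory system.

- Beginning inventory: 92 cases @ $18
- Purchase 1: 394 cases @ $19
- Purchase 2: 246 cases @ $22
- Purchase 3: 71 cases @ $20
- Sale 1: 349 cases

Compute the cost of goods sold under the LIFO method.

COGS = $7,440

Sale 1 (349) [LIFO — newest first]: 71 @ $20 + 246 @ $22 + 32 @ $19 = $7,440
Ending inventory: 92 @ $18 + 362 @ $19 = $8,534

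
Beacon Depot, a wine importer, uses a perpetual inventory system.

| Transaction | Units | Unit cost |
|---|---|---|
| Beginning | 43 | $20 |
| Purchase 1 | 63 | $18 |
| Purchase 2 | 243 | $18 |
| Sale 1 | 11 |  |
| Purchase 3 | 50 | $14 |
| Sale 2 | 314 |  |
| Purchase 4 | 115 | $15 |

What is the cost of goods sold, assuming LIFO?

Sale 1 (11) [LIFO — newest first]: 11 @ $18 = $198
Sale 2 (314) [LIFO — newest first]: 50 @ $14 + 232 @ $18 + 32 @ $18 = $5,452
Total COGS = $198 + $5,452 = $5,650
Ending inventory: 43 @ $20 + 31 @ $18 + 115 @ $15 = $3,143

COGS = $5,650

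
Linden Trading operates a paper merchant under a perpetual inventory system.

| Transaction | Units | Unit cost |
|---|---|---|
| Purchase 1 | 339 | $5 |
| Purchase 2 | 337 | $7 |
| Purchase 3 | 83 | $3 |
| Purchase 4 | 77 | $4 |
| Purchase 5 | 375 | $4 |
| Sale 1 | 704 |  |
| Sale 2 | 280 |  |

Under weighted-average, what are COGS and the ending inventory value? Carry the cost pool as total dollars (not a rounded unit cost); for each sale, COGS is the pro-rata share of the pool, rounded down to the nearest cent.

COGS = $4,965.50; ending inventory = $1,145.50

After Purchase 1: 339 on hand, pool $1,695.00 (≈ $5.0000 each)
After Purchase 2: 676 on hand, pool $4,054.00 (≈ $5.9970 each)
After Purchase 3: 759 on hand, pool $4,303.00 (≈ $5.6693 each)
After Purchase 4: 836 on hand, pool $4,611.00 (≈ $5.5156 each)
After Purchase 5: 1211 on hand, pool $6,111.00 (≈ $5.0462 each)
Sale 1, sell 704: 704/1211 × $6,111.00 → $3,552.55
Sale 2, sell 280: 280/507 × $2,558.45 → $1,412.95
Total COGS = $3,552.55 + $1,412.95 = $4,965.50
Ending inventory (cost pool remaining) = $1,145.50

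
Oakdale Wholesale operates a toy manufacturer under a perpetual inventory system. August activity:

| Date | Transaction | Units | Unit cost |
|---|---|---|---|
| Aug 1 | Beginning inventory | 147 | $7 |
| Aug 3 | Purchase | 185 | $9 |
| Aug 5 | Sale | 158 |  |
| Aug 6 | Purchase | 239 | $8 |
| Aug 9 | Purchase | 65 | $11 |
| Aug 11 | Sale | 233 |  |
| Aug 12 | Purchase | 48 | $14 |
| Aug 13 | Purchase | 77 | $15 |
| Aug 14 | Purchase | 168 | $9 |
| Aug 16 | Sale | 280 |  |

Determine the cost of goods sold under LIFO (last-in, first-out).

COGS = $6,638

Aug 5, 158 sold [LIFO — newest first]: 158 @ $9 = $1,422
Aug 11, 233 sold [LIFO — newest first]: 65 @ $11 + 168 @ $8 = $2,059
Aug 16, 280 sold [LIFO — newest first]: 168 @ $9 + 77 @ $15 + 35 @ $14 = $3,157
Total COGS = $1,422 + $2,059 + $3,157 = $6,638
Ending inventory: 147 @ $7 + 27 @ $9 + 71 @ $8 + 13 @ $14 = $2,022
Check: goods available $8,660 = COGS $6,638 + ending $2,022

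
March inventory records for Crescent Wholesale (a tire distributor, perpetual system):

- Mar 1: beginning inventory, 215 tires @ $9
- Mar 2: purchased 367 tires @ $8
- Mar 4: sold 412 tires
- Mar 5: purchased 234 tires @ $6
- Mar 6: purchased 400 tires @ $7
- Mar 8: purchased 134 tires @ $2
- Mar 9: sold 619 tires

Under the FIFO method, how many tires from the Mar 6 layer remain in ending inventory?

185

Mar 4, 412 sold [FIFO — oldest first]: 215 @ $9 + 197 @ $8 = $3,511
Mar 9, 619 sold [FIFO — oldest first]: 170 @ $8 + 234 @ $6 + 215 @ $7 = $4,269
Total COGS = $3,511 + $4,269 = $7,780
Ending inventory: 185 @ $7 + 134 @ $2 = $1,563
Check: goods available $9,343 = COGS $7,780 + ending $1,563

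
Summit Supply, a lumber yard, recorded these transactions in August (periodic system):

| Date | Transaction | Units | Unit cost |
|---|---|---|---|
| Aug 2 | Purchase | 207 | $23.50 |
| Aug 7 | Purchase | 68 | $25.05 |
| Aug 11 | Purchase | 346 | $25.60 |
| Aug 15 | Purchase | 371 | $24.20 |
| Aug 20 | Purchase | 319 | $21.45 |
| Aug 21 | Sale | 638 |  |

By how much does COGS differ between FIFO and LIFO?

FIFO COGS: 207 @ $23.50 + 68 @ $25.05 + 346 @ $25.60 + 17 @ $24.20 = $15,836.90
LIFO COGS: 319 @ $21.45 + 319 @ $24.20 = $14,562.35
Difference = |$15,836.90 − $14,562.35| = $1,274.55

$1,274.55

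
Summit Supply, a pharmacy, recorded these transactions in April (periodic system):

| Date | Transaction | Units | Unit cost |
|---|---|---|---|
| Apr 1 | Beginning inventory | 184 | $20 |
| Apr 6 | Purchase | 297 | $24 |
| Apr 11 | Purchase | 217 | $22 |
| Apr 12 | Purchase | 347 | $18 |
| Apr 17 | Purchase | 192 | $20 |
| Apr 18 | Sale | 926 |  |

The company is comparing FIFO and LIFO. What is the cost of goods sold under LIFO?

FIFO COGS: 184 @ $20 + 297 @ $24 + 217 @ $22 + 228 @ $18 = $19,686
LIFO COGS: 192 @ $20 + 347 @ $18 + 217 @ $22 + 170 @ $24 = $18,940

COGS = $18,940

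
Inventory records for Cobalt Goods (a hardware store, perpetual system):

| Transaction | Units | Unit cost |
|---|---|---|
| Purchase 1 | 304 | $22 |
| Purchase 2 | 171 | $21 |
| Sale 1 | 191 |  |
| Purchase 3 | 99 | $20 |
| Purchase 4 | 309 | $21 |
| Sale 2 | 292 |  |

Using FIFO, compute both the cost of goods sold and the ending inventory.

Sale 1 (191) [FIFO — oldest first]: 191 @ $22 = $4,202
Sale 2 (292) [FIFO — oldest first]: 113 @ $22 + 171 @ $21 + 8 @ $20 = $6,237
Total COGS = $4,202 + $6,237 = $10,439
Ending inventory: 91 @ $20 + 309 @ $21 = $8,309

COGS = $10,439; ending inventory = $8,309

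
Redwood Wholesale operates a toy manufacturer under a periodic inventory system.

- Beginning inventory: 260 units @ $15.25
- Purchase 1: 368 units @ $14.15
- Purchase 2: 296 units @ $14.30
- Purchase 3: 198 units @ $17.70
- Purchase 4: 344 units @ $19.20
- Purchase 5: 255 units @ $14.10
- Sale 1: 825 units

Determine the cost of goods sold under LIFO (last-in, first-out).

Sale 1 (825) [LIFO — newest first]: 255 @ $14.10 + 344 @ $19.20 + 198 @ $17.70 + 28 @ $14.30 = $14,105.30
Ending inventory: 260 @ $15.25 + 368 @ $14.15 + 268 @ $14.30 = $13,004.60
Check: goods available $27,109.90 = COGS $14,105.30 + ending $13,004.60

COGS = $14,105.30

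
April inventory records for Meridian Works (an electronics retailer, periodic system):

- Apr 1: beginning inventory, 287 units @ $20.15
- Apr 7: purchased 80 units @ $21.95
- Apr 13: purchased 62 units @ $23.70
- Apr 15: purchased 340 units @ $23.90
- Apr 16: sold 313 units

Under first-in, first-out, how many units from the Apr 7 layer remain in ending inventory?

Apr 16, 313 sold [FIFO — oldest first]: 287 @ $20.15 + 26 @ $21.95 = $6,353.75
Ending inventory: 54 @ $21.95 + 62 @ $23.70 + 340 @ $23.90 = $10,780.70
Check: goods available $17,134.45 = COGS $6,353.75 + ending $10,780.70

54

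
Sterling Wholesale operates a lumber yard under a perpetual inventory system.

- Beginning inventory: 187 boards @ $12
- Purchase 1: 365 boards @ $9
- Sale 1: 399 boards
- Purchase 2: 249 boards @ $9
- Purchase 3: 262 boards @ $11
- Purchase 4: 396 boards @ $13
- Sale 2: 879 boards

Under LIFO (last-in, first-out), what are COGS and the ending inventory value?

COGS = $13,712; ending inventory = $2,088

Sale 1 (399) [LIFO — newest first]: 365 @ $9 + 34 @ $12 = $3,693
Sale 2 (879) [LIFO — newest first]: 396 @ $13 + 262 @ $11 + 221 @ $9 = $10,019
Total COGS = $3,693 + $10,019 = $13,712
Ending inventory: 153 @ $12 + 28 @ $9 = $2,088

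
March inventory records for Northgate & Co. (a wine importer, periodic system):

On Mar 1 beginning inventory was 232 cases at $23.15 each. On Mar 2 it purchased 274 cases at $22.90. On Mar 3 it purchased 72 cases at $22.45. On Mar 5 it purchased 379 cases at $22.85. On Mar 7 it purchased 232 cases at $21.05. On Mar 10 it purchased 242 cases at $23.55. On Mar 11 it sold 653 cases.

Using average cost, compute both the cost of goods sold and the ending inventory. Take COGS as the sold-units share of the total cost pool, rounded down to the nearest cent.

COGS = $14,832.65; ending inventory = $17,672.00

Mar 11, sell 653: 653/1431 × $32,504.65 → $14,832.65
Ending inventory (cost pool remaining) = $17,672.00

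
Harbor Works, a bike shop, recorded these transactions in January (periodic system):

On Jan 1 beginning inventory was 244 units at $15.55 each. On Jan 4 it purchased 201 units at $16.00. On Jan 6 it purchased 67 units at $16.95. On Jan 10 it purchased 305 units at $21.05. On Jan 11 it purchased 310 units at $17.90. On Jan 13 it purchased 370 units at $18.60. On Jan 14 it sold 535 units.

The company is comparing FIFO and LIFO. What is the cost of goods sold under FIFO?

COGS = $8,630.00

FIFO COGS: 244 @ $15.55 + 201 @ $16.00 + 67 @ $16.95 + 23 @ $21.05 = $8,630.00
LIFO COGS: 370 @ $18.60 + 165 @ $17.90 = $9,835.50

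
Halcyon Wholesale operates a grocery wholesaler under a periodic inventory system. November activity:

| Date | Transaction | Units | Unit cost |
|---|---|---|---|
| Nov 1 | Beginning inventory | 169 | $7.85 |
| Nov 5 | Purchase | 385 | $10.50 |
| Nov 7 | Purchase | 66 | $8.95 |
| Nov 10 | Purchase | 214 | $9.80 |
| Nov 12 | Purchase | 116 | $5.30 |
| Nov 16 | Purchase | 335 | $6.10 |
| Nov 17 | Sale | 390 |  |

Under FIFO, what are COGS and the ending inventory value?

COGS = $3,647.15; ending inventory = $7,068.20

Nov 17, 390 sold [FIFO — oldest first]: 169 @ $7.85 + 221 @ $10.50 = $3,647.15
Ending inventory: 164 @ $10.50 + 66 @ $8.95 + 214 @ $9.80 + 116 @ $5.30 + 335 @ $6.10 = $7,068.20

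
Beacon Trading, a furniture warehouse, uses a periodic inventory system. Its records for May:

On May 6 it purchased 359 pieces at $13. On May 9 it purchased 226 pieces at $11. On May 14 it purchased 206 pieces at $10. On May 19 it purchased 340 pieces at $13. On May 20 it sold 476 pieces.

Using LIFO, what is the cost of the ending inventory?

Ending inventory = $7,853

May 20, 476 sold [LIFO — newest first]: 340 @ $13 + 136 @ $10 = $5,780
Ending inventory: 359 @ $13 + 226 @ $11 + 70 @ $10 = $7,853
Check: goods available $13,633 = COGS $5,780 + ending $7,853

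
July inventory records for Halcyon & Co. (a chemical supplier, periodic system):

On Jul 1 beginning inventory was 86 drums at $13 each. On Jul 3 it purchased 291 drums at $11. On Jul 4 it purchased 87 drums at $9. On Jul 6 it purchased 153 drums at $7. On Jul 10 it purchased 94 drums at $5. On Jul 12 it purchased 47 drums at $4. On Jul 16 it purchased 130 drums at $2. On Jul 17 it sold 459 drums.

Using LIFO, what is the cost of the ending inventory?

Jul 17, 459 sold [LIFO — newest first]: 130 @ $2 + 47 @ $4 + 94 @ $5 + 153 @ $7 + 35 @ $9 = $2,304
Ending inventory: 86 @ $13 + 291 @ $11 + 52 @ $9 = $4,787

Ending inventory = $4,787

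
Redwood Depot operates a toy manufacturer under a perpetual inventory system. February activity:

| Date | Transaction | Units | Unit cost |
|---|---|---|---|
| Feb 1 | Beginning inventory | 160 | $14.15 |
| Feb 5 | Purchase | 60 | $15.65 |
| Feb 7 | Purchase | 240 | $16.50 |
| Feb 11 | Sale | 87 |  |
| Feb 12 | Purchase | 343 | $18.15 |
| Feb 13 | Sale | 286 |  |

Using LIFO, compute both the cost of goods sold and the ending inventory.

COGS = $6,626.40; ending inventory = $6,762.05

Feb 11, 87 sold [LIFO — newest first]: 87 @ $16.50 = $1,435.50
Feb 13, 286 sold [LIFO — newest first]: 286 @ $18.15 = $5,190.90
Total COGS = $1,435.50 + $5,190.90 = $6,626.40
Ending inventory: 160 @ $14.15 + 60 @ $15.65 + 153 @ $16.50 + 57 @ $18.15 = $6,762.05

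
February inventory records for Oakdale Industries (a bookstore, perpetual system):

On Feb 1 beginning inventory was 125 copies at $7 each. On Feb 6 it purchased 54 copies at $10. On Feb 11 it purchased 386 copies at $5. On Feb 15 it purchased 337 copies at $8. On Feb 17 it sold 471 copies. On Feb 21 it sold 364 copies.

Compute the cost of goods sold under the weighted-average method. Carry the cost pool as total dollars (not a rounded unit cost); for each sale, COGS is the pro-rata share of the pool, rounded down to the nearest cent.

COGS = $5,592.27

After Feb 1: 125 on hand, pool $875.00 (≈ $7.0000 each)
After Feb 6: 179 on hand, pool $1,415.00 (≈ $7.9050 each)
After Feb 11: 565 on hand, pool $3,345.00 (≈ $5.9204 each)
After Feb 15: 902 on hand, pool $6,041.00 (≈ $6.6973 each)
Feb 17, sell 471: 471/902 × $6,041.00 → $3,154.44
Feb 21, sell 364: 364/431 × $2,886.56 → $2,437.83
Total COGS = $3,154.44 + $2,437.83 = $5,592.27
Ending inventory (cost pool remaining) = $448.73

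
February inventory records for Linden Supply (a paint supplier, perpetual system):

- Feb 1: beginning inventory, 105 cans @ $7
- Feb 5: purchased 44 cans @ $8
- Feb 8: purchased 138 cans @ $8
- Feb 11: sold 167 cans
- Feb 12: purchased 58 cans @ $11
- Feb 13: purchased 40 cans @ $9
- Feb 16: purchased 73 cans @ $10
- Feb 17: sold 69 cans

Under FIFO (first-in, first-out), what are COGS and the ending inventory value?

COGS = $1,783; ending inventory = $2,136

Feb 11, 167 sold [FIFO — oldest first]: 105 @ $7 + 44 @ $8 + 18 @ $8 = $1,231
Feb 17, 69 sold [FIFO — oldest first]: 69 @ $8 = $552
Total COGS = $1,231 + $552 = $1,783
Ending inventory: 51 @ $8 + 58 @ $11 + 40 @ $9 + 73 @ $10 = $2,136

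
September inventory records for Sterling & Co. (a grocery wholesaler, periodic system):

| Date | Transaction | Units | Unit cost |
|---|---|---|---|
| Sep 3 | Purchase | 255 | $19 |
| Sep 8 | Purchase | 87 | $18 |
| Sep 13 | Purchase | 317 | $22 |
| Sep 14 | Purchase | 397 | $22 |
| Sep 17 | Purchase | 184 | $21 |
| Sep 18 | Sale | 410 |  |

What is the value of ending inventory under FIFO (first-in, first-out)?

Sep 18, 410 sold [FIFO — oldest first]: 255 @ $19 + 87 @ $18 + 68 @ $22 = $7,907
Ending inventory: 249 @ $22 + 397 @ $22 + 184 @ $21 = $18,076
Check: goods available $25,983 = COGS $7,907 + ending $18,076

Ending inventory = $18,076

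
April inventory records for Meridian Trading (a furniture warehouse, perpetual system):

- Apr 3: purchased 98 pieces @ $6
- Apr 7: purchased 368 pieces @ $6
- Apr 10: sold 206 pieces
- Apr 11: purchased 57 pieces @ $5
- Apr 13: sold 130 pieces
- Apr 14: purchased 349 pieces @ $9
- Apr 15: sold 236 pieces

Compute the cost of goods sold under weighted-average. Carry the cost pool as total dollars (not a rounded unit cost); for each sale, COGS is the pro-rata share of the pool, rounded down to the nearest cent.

COGS = $3,854.80

After Apr 3: 98 on hand, pool $588.00 (≈ $6.0000 each)
After Apr 7: 466 on hand, pool $2,796.00 (≈ $6.0000 each)
Apr 10, sell 206: 206/466 × $2,796.00 → $1,236.00
After Apr 11: 317 on hand, pool $1,845.00 (≈ $5.8202 each)
Apr 13, sell 130: 130/317 × $1,845.00 → $756.62
After Apr 14: 536 on hand, pool $4,229.38 (≈ $7.8906 each)
Apr 15, sell 236: 236/536 × $4,229.38 → $1,862.18
Total COGS = $1,236.00 + $756.62 + $1,862.18 = $3,854.80
Ending inventory (cost pool remaining) = $2,367.20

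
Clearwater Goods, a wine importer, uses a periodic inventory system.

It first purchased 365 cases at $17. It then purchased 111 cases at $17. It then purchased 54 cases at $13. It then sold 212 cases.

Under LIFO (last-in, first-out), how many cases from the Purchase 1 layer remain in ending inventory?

Sale 1 (212) [LIFO — newest first]: 54 @ $13 + 111 @ $17 + 47 @ $17 = $3,388
Ending inventory: 318 @ $17 = $5,406

318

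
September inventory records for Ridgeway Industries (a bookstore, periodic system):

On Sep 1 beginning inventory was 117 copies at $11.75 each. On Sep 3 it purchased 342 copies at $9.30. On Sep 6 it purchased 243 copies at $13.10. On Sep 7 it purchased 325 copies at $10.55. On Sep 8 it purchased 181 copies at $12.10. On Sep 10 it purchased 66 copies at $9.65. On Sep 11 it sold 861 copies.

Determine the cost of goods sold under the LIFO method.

COGS = $9,866.85

Sep 11, 861 sold [LIFO — newest first]: 66 @ $9.65 + 181 @ $12.10 + 325 @ $10.55 + 243 @ $13.10 + 46 @ $9.30 = $9,866.85
Ending inventory: 117 @ $11.75 + 296 @ $9.30 = $4,127.55
Check: goods available $13,994.40 = COGS $9,866.85 + ending $4,127.55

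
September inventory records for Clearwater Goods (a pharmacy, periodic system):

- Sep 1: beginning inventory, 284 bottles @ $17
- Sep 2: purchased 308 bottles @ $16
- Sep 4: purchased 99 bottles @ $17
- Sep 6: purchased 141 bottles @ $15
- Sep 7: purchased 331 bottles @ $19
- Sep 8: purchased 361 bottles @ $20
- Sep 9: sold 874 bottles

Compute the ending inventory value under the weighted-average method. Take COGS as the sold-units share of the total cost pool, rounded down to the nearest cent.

Ending inventory = $11,542.62

Sep 9, sell 874: 874/1524 × $27,063.00 → $15,520.38
Ending inventory (cost pool remaining) = $11,542.62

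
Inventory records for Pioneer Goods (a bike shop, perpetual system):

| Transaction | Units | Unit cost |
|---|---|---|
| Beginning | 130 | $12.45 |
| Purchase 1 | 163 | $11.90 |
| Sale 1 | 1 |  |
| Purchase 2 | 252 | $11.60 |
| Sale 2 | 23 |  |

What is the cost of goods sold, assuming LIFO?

COGS = $278.70

Sale 1 (1) [LIFO — newest first]: 1 @ $11.90 = $11.90
Sale 2 (23) [LIFO — newest first]: 23 @ $11.60 = $266.80
Total COGS = $11.90 + $266.80 = $278.70
Ending inventory: 130 @ $12.45 + 162 @ $11.90 + 229 @ $11.60 = $6,202.70
Check: goods available $6,481.40 = COGS $278.70 + ending $6,202.70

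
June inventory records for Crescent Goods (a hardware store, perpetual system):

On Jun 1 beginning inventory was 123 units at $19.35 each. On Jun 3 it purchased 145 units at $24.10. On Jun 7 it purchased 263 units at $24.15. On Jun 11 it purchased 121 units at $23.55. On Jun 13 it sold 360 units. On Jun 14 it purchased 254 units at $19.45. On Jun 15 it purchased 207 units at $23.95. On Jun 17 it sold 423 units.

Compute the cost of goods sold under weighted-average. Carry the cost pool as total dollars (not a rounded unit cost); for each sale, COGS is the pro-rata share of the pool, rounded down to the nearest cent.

After Jun 1: 123 on hand, pool $2,380.05 (≈ $19.3500 each)
After Jun 3: 268 on hand, pool $5,874.55 (≈ $21.9200 each)
After Jun 7: 531 on hand, pool $12,226.00 (≈ $23.0245 each)
After Jun 11: 652 on hand, pool $15,075.55 (≈ $23.1220 each)
Jun 13, sell 360: 360/652 × $15,075.55 → $8,323.92
After Jun 14: 546 on hand, pool $11,691.93 (≈ $21.4138 each)
After Jun 15: 753 on hand, pool $16,649.58 (≈ $22.1110 each)
Jun 17, sell 423: 423/753 × $16,649.58 → $9,352.95
Total COGS = $8,323.92 + $9,352.95 = $17,676.87
Ending inventory (cost pool remaining) = $7,296.63
Check: goods available $24,973.50 = COGS $17,676.87 + ending $7,296.63

COGS = $17,676.87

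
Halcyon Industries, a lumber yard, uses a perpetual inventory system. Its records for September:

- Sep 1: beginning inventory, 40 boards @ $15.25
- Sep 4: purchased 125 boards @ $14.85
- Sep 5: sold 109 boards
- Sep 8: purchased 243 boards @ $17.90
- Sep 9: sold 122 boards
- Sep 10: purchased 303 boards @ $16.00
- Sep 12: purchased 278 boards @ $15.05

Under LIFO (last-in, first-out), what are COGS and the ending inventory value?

COGS = $3,802.45; ending inventory = $12,045.40

Sep 5, 109 sold [LIFO — newest first]: 109 @ $14.85 = $1,618.65
Sep 9, 122 sold [LIFO — newest first]: 122 @ $17.90 = $2,183.80
Total COGS = $1,618.65 + $2,183.80 = $3,802.45
Ending inventory: 40 @ $15.25 + 16 @ $14.85 + 121 @ $17.90 + 303 @ $16.00 + 278 @ $15.05 = $12,045.40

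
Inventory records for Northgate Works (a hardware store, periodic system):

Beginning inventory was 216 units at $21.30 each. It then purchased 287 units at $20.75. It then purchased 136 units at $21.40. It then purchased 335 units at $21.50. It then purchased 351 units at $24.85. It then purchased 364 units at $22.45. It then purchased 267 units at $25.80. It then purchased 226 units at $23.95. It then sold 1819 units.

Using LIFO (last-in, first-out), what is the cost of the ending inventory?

Sale 1 (1819) [LIFO — newest first]: 226 @ $23.95 + 267 @ $25.80 + 364 @ $22.45 + 351 @ $24.85 + 335 @ $21.50 + 136 @ $21.40 + 140 @ $20.75 = $42,213.35
Ending inventory: 216 @ $21.30 + 147 @ $20.75 = $7,651.05
Check: goods available $49,864.40 = COGS $42,213.35 + ending $7,651.05

Ending inventory = $7,651.05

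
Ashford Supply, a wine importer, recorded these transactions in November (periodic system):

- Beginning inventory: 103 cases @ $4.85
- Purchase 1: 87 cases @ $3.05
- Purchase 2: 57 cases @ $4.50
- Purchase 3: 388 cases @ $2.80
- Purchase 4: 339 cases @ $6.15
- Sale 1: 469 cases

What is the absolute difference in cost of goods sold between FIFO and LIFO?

$805.85

FIFO COGS: 103 @ $4.85 + 87 @ $3.05 + 57 @ $4.50 + 222 @ $2.80 = $1,643.00
LIFO COGS: 339 @ $6.15 + 130 @ $2.80 = $2,448.85
Difference = |$1,643.00 − $2,448.85| = $805.85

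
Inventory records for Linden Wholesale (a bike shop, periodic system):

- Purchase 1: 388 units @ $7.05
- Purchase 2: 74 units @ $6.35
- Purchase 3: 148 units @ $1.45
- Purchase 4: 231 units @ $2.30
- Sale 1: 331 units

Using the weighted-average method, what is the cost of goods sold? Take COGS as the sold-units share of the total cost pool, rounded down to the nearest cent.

COGS = $1,555.10

Sale 1, sell 331: 331/841 × $3,951.20 → $1,555.10
Ending inventory (cost pool remaining) = $2,396.10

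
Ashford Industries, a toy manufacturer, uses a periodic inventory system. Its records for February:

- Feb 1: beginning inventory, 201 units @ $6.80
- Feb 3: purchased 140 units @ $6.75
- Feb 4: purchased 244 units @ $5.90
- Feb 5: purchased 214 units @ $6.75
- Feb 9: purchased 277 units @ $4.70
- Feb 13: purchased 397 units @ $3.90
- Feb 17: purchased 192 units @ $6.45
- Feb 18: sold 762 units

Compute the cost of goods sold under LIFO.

COGS = $3,599.80

Feb 18, 762 sold [LIFO — newest first]: 192 @ $6.45 + 397 @ $3.90 + 173 @ $4.70 = $3,599.80
Ending inventory: 201 @ $6.80 + 140 @ $6.75 + 244 @ $5.90 + 214 @ $6.75 + 104 @ $4.70 = $5,684.70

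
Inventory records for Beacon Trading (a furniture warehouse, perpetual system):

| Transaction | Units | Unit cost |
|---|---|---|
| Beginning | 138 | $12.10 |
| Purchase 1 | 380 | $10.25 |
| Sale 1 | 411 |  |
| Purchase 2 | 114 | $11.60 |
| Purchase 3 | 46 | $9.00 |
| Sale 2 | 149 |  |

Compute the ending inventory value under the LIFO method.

Ending inventory = $1,422.30

Sale 1 (411) [LIFO — newest first]: 380 @ $10.25 + 31 @ $12.10 = $4,270.10
Sale 2 (149) [LIFO — newest first]: 46 @ $9.00 + 103 @ $11.60 = $1,608.80
Total COGS = $4,270.10 + $1,608.80 = $5,878.90
Ending inventory: 107 @ $12.10 + 11 @ $11.60 = $1,422.30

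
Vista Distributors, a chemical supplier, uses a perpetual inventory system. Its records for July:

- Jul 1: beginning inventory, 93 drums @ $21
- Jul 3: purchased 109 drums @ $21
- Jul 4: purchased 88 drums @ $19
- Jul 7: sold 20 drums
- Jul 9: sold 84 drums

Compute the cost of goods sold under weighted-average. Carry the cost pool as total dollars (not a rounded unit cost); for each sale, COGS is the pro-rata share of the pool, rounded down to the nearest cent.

After Jul 1: 93 on hand, pool $1,953.00 (≈ $21.0000 each)
After Jul 3: 202 on hand, pool $4,242.00 (≈ $21.0000 each)
After Jul 4: 290 on hand, pool $5,914.00 (≈ $20.3931 each)
Jul 7, sell 20: 20/290 × $5,914.00 → $407.86
Jul 9, sell 84: 84/270 × $5,506.14 → $1,713.02
Total COGS = $407.86 + $1,713.02 = $2,120.88
Ending inventory (cost pool remaining) = $3,793.12

COGS = $2,120.88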